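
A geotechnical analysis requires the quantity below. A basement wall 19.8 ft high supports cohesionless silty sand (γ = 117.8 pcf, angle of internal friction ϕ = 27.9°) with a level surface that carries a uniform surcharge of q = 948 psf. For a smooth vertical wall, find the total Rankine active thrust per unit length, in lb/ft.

15200 lb/ft

K_a = tan²(45° − φ/2) = 0.3625.
Soil triangle: ½ K_a γ H² = 0.5×0.3625×117.8×19.8² = 8370 lb/ft.
Surcharge rectangle: K_a q H = 0.3625×948×19.8 = 6804 lb/ft.
Total = 8370 + 6804 = 15170 lb/ft.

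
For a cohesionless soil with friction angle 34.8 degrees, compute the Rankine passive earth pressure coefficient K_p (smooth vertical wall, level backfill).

K_p = (1 + sin φ)/(1 − sin φ) = tan²(45° + 34.8°/2) = 3.659.

3.66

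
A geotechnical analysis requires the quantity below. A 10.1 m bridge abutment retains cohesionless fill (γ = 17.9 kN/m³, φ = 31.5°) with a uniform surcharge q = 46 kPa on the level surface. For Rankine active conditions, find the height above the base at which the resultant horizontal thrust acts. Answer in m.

K_a = 0.3136.
Triangular part P₁ = ½K_aγH² = 286.3 at H/3 = 3.367 m; rectangular part P₂ = K_a q H = 145.7 at H/2 = 5.050 m.
ȳ = (P₁·3.367 + P₂·5.050)/(P₁+P₂) = 3.934 m.

3.93 m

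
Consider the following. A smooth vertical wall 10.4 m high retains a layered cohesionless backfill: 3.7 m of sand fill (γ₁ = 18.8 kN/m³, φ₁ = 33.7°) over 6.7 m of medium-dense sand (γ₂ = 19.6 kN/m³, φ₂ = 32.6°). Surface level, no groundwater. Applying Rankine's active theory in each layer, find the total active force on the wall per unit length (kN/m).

308 kN/m

K_a1 = tan²(45°−33.7°/2) = 0.2863; K_a2 = tan²(45°−32.6°/2) = 0.2997.
Layer 1: σ at base = K_a1 γ₁ h₁ = 19.92 kPa; P₁ = ½×19.92×3.7 = 36.84.
Layer 2: σ_v at top = γ₁h₁ = 69.56; σ_h top = K_a2×69.56 = 20.85; σ_h base = K_a2×(69.56+19.6×6.7) = 60.21.
P₂ = ½(20.85+60.21)×6.7 = 271.6. Total P_a = 36.84+271.6 = 308.4 kN/m.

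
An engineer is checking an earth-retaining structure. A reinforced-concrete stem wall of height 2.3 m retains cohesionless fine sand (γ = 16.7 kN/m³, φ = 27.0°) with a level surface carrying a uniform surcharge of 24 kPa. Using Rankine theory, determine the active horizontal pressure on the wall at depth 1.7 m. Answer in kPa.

19.7 kPa

K_a = (1 − sin φ)/(1 + sin φ) = 0.3755.
σ_v = γz + q = 16.7 × 1.7 + 24 = 52.39 kPa.
σ_h = K_a σ_v = 0.3755 × 52.39 = 19.67 kPa.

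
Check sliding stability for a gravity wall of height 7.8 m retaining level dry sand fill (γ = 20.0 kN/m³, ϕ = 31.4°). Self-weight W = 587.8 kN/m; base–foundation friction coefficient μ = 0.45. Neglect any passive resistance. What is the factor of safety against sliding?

1.38

K_a = tan²(45° − 31.4°/2) = 0.3149.
P_a = ½K_aγH² = 0.5×0.3149×20.0×7.8² = 191.6 kN/m, acting at H/3 = 2.600 m above the base.
FS_sliding = μW / P_a = 0.45×587.8 / 191.6 = 1.381.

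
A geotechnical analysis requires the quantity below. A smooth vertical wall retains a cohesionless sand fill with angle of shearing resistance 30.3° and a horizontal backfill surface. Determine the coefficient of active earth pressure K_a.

0.329

K_a = (1 − sin φ)/(1 + sin φ) = (1 − sin 30.3°)/(1 + sin 30.3°) = 0.3293.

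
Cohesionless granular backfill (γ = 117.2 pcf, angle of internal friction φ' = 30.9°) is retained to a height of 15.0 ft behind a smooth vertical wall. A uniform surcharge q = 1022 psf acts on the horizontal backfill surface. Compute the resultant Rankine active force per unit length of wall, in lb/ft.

9160 lb/ft

K_a = tan²(45° − φ/2) = 0.3214.
Soil triangle: ½ K_a γ H² = 0.5×0.3214×117.2×15.0² = 4238 lb/ft.
Surcharge rectangle: K_a q H = 0.3214×1022×15.0 = 4927 lb/ft.
Total = 4238 + 4927 = 9165 lb/ft.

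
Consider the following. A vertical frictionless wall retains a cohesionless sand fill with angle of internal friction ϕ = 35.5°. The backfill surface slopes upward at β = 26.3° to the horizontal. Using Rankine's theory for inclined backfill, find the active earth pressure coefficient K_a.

K_a = cos β · (cos β − √(cos²β − cos²φ)) / (cos β + √(cos²β − cos²φ)).
cos β = 0.8965, cos φ = 0.8141, √(cos²β − cos²φ) = 0.3754.
K_a = 0.8965 × (0.8965 − 0.3754)/(0.8965 + 0.3754) = 0.3673.

0.367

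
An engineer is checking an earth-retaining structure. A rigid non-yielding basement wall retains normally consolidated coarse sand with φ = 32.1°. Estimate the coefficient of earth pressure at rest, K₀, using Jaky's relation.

K₀ = 1 − sin φ' = 1 − sin 32.1° = 0.4686.

0.469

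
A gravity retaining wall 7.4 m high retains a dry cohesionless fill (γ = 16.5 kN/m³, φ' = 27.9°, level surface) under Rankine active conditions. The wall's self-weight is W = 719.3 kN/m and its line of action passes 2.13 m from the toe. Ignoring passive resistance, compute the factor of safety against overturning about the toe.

K_a = tan²(45° − 27.9°/2) = 0.3625.
P_a = ½K_aγH² = 0.5×0.3625×16.5×7.4² = 163.7 kN/m, acting at H/3 = 2.467 m above the base.
Overturning moment M_o = P_a × H/3 = 163.7 × 2.467 = 403.9.
Resisting moment M_r = W × 2.13 = 719.3 × 2.13 = 1532.
FS_overturning = M_r/M_o = 1532/403.9 = 3.793.

3.79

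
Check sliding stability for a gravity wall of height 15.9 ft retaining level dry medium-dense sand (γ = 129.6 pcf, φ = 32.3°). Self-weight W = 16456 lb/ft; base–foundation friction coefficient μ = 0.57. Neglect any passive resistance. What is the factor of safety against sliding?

K_a = tan²(45° − 32.3°/2) = 0.3035.
P_a = ½K_aγH² = 0.5×0.3035×129.6×15.9² = 4972 lb/ft, acting at H/3 = 5.300 ft above the base.
FS_sliding = μW / P_a = 0.57×16456 / 4972 = 1.887.

1.89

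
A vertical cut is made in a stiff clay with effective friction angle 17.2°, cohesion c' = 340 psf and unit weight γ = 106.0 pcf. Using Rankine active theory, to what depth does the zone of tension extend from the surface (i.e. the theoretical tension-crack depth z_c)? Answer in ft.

8.70 ft

K_a = tan²(45° − 17.2°/2) = 0.5436; √K_a = 0.7373.
The active pressure is zero where K_a γ z = 2c√K_a, so z_c = 2c/(γ√K_a) = 2×340/(106.0×0.7373) = 8.701 ft.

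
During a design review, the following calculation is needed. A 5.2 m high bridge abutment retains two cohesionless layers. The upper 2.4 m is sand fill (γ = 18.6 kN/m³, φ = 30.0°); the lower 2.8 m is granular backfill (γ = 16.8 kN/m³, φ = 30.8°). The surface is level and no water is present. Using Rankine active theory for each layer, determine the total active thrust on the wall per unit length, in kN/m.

79.4 kN/m

K_a1 = tan²(45°−30.0°/2) = 0.3333; K_a2 = tan²(45°−30.8°/2) = 0.3227.
Layer 1: σ at base = K_a1 γ₁ h₁ = 14.88 kPa; P₁ = ½×14.88×2.4 = 17.86.
Layer 2: σ_v at top = γ₁h₁ = 44.64; σ_h top = K_a2×44.64 = 14.41; σ_h base = K_a2×(44.64+16.8×2.8) = 29.59.
P₂ = ½(14.41+29.59)×2.8 = 61.59. Total P_a = 17.86+61.59 = 79.45 kN/m.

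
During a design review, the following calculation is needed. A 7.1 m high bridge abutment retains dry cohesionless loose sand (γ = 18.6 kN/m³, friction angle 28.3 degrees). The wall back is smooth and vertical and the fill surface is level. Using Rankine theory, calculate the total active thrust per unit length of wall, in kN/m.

167 kN/m

K_a = tan²(45° − φ/2) = 0.3568.
P_a = ½ K_a γ H² = 0.5 × 0.3568 × 18.6 × 7.1² = 167.3 kN/m.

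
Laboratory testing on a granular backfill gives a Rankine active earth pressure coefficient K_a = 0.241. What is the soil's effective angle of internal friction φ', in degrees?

K_a = tan²(45° − φ/2) ⇒ 45° − φ/2 = arctan(√0.241) = 26.15°.
φ = 2(45° − 26.15°) = 37.71°.

37.7°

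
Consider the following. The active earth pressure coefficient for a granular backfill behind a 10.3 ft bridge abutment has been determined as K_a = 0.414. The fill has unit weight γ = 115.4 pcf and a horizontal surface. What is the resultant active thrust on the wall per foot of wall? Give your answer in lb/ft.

2530 lb/ft

P = ½ K_a γ H² = 0.5 × 0.414 × 115.4 × 10.3² = 2534 lb/ft.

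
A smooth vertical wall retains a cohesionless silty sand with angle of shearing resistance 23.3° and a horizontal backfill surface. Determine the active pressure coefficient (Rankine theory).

0.433

K_a = tan²(45° − φ/2) = tan²(33.35°) = 0.4331.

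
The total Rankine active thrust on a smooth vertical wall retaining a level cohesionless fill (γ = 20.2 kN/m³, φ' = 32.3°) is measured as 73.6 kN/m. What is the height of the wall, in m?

4.90 m

K_a = 0.3035. P_a = ½ K_a γ H² ⇒ H = √(2P_a/(K_a γ)).
H = √(2×73.6/(0.3035×20.2)) = 4.900 m.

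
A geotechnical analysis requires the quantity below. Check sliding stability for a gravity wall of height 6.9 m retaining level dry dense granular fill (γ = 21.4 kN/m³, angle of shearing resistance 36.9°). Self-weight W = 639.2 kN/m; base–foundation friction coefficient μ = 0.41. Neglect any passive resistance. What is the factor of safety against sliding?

K_a = tan²(45° − 36.9°/2) = 0.2497.
P_a = ½K_aγH² = 0.5×0.2497×21.4×6.9² = 127.2 kN/m, acting at H/3 = 2.300 m above the base.
FS_sliding = μW / P_a = 0.41×639.2 / 127.2 = 2.060.

2.06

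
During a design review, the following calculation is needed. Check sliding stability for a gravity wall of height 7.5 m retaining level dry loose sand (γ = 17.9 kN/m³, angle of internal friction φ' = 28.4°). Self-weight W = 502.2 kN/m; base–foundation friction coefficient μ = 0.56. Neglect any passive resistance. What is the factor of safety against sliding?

1.57

K_a = tan²(45° − 28.4°/2) = 0.3554.
P_a = ½K_aγH² = 0.5×0.3554×17.9×7.5² = 178.9 kN/m, acting at H/3 = 2.500 m above the base.
FS_sliding = μW / P_a = 0.56×502.2 / 178.9 = 1.572.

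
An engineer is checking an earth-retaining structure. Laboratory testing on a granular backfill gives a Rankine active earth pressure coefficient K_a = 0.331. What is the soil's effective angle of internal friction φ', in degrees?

K_a = tan²(45° − φ/2) ⇒ 45° − φ/2 = arctan(√0.331) = 29.91°.
φ = 2(45° − 29.91°) = 30.17°.

30.2°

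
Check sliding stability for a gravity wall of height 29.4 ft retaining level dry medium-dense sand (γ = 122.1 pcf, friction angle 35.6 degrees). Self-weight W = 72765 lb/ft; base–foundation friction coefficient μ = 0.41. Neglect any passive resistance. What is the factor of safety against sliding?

K_a = tan²(45° − 35.6°/2) = 0.2641.
P_a = ½K_aγH² = 0.5×0.2641×122.1×29.4² = 13940 lb/ft, acting at H/3 = 9.800 ft above the base.
FS_sliding = μW / P_a = 0.41×72765 / 13940 = 2.141.

2.14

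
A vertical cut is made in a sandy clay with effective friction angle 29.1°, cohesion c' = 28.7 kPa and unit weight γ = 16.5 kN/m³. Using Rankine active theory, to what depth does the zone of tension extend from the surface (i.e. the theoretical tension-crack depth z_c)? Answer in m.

K_a = tan²(45° − 29.1°/2) = 0.3456; √K_a = 0.5879.
The active pressure is zero where K_a γ z = 2c√K_a, so z_c = 2c/(γ√K_a) = 2×28.7/(16.5×0.5879) = 5.918 m.

5.92 m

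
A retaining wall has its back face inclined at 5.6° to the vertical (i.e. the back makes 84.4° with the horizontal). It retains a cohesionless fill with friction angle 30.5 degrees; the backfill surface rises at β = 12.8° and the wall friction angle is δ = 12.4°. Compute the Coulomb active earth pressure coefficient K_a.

0.405

K_a = sin²(α+φ) / [sin²α · sin(α−δ) · (1 + √{sin(φ+δ)sin(φ−β) / (sin(α−δ)sin(α+β))})²].
With α = 84.4°, φ = 30.5°, δ = 12.4°, β = 12.8°: K_a = 0.4051.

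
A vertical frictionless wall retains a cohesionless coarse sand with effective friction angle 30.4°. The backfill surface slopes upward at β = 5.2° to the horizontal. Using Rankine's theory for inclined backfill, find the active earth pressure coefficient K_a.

K_a = cos β · (cos β − √(cos²β − cos²φ)) / (cos β + √(cos²β − cos²φ)).
cos β = 0.9959, cos φ = 0.8625, √(cos²β − cos²φ) = 0.4979.
K_a = 0.9959 × (0.9959 − 0.4979)/(0.9959 + 0.4979) = 0.3320.

0.332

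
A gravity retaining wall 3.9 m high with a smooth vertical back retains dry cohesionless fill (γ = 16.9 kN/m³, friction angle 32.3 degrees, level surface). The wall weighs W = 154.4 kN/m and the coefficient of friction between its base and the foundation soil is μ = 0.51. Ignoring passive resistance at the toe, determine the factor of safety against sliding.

K_a = tan²(45° − 32.3°/2) = 0.3035.
P_a = ½K_aγH² = 0.5×0.3035×16.9×3.9² = 39.00 kN/m, acting at H/3 = 1.300 m above the base.
FS_sliding = μW / P_a = 0.51×154.4 / 39.00 = 2.019.

2.02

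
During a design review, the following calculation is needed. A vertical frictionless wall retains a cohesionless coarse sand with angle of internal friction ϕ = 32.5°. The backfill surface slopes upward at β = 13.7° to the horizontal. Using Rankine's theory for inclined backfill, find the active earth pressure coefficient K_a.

K_a = cos β · (cos β − √(cos²β − cos²φ)) / (cos β + √(cos²β − cos²φ)).
cos β = 0.9715, cos φ = 0.8434, √(cos²β − cos²φ) = 0.4823.
K_a = 0.9715 × (0.9715 − 0.4823)/(0.9715 + 0.4823) = 0.3270.

0.327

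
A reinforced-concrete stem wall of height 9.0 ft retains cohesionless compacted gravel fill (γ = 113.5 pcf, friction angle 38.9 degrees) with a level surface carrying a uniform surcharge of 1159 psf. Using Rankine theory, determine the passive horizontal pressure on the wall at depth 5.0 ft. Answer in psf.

7550 psf

K_p = (1 + sin φ)/(1 − sin φ) = 4.376.
σ_v = γz + q = 113.5 × 5.0 + 1159 = 1726 psf.
σ_h = K_p σ_v = 4.376 × 1726 = 7555 psf.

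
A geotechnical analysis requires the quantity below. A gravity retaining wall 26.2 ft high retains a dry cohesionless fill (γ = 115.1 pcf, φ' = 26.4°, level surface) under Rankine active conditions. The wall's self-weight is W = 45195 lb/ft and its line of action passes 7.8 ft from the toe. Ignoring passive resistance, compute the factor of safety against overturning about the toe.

K_a = tan²(45° − 26.4°/2) = 0.3844.
P_a = ½K_aγH² = 0.5×0.3844×115.1×26.2² = 15190 lb/ft, acting at H/3 = 8.733 ft above the base.
Overturning moment M_o = P_a × H/3 = 15190 × 8.733 = 132600.
Resisting moment M_r = W × 7.8 = 45195 × 7.8 = 352500.
FS_overturning = M_r/M_o = 352500/132600 = 2.658.

2.66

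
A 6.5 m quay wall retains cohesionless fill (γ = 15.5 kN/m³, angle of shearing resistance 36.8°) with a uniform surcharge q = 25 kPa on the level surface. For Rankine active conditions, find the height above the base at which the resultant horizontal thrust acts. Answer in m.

2.53 m

K_a = 0.2508.
Triangular part P₁ = ½K_aγH² = 82.11 at H/3 = 2.167 m; rectangular part P₂ = K_a q H = 40.75 at H/2 = 3.250 m.
ȳ = (P₁·2.167 + P₂·3.250)/(P₁+P₂) = 2.526 m.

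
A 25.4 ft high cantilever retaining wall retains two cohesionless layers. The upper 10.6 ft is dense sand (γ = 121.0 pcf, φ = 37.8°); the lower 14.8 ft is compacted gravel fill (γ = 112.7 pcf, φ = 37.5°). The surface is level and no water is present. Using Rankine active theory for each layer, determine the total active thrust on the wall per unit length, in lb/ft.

K_a1 = tan²(45°−37.8°/2) = 0.2400; K_a2 = tan²(45°−37.5°/2) = 0.2432.
Layer 1: σ at base = K_a1 γ₁ h₁ = 307.8 psf; P₁ = ½×307.8×10.6 = 1631.
Layer 2: σ_v at top = γ₁h₁ = 1283; σ_h top = K_a2×1283 = 311.9; σ_h base = K_a2×(1283+112.7×14.8) = 717.6.
P₂ = ½(311.9+717.6)×14.8 = 7618. Total P_a = 1631+7618 = 9250 lb/ft.

9250 lb/ft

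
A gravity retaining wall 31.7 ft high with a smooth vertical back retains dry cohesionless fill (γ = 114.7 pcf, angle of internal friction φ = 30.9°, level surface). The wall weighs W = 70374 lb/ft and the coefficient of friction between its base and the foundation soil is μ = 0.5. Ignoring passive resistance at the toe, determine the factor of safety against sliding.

K_a = tan²(45° − 30.9°/2) = 0.3214.
P_a = ½K_aγH² = 0.5×0.3214×114.7×31.7² = 18520 lb/ft, acting at H/3 = 10.57 ft above the base.
FS_sliding = μW / P_a = 0.5×70374 / 18520 = 1.900.

1.90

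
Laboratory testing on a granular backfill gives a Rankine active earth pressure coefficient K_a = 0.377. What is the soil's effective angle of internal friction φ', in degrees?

26.9°

K_a = tan²(45° − φ/2) ⇒ 45° − φ/2 = arctan(√0.377) = 31.55°.
φ = 2(45° − 31.55°) = 26.90°.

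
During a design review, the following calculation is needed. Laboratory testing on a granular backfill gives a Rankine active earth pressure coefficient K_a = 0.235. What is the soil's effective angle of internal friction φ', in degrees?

K_a = tan²(45° − φ/2) ⇒ 45° − φ/2 = arctan(√0.235) = 25.86°.
φ = 2(45° − 25.86°) = 38.27°.

38.3°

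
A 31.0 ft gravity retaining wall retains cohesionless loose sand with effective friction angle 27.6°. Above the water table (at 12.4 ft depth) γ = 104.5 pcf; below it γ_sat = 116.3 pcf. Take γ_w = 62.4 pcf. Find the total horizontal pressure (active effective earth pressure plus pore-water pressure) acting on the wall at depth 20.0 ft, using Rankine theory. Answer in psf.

K_a = (1 − sin φ)/(1 + sin φ) = 0.3668.
γ' = 116.3 − 62.4 = 53.90 pcf.
Effective vertical stress at 20.0 ft: σ'_v = 104.5×12.4 + 53.90×7.60 = 1705 psf.
σ'_h = K_a σ'_v = 0.3668 × 1705 = 625.5 psf; u = γ_w × 7.60 = 474.2 psf.
Total σ_h = 625.5 + 474.2 = 1100 psf.

1100 psf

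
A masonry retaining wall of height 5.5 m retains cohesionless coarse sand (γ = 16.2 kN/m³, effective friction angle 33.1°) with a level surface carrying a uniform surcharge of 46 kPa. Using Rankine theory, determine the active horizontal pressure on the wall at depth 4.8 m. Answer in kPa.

K_a = (1 − sin φ)/(1 + sin φ) = 0.2936.
σ_v = γz + q = 16.2 × 4.8 + 46 = 123.8 kPa.
σ_h = K_a σ_v = 0.2936 × 123.8 = 36.33 kPa.

36.3 kPa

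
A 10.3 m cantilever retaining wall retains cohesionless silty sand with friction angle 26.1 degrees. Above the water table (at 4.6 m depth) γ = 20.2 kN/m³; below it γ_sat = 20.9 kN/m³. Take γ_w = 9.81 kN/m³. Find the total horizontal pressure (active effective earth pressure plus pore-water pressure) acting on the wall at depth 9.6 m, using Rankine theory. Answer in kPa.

107 kPa

K_a = (1 − sin φ)/(1 + sin φ) = 0.3889.
γ' = 20.9 − 9.81 = 11.09 kN/m³.
Effective vertical stress at 9.6 m: σ'_v = 20.2×4.6 + 11.09×5.00 = 148.4 kPa.
σ'_h = K_a σ'_v = 0.3889 × 148.4 = 57.71 kPa; u = γ_w × 5.00 = 49.05 kPa.
Total σ_h = 57.71 + 49.05 = 106.8 kPa.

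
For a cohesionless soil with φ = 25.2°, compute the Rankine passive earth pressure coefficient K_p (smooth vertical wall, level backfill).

2.48

K_p = (1 + sin φ)/(1 − sin φ) = tan²(45° + 25.2°/2) = 2.483.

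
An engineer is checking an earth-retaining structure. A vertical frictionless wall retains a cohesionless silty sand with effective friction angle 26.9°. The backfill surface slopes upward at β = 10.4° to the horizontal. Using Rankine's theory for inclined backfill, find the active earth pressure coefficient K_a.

K_a = cos β · (cos β − √(cos²β − cos²φ)) / (cos β + √(cos²β − cos²φ)).
cos β = 0.9836, cos φ = 0.8918, √(cos²β − cos²φ) = 0.4149.
K_a = 0.9836 × (0.9836 − 0.4149)/(0.9836 + 0.4149) = 0.4000.

0.400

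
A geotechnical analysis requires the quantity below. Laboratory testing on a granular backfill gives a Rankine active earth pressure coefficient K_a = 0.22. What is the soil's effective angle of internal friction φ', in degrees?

K_a = tan²(45° − φ/2) ⇒ 45° − φ/2 = arctan(√0.22) = 25.13°.
φ = 2(45° − 25.13°) = 39.74°.

39.7°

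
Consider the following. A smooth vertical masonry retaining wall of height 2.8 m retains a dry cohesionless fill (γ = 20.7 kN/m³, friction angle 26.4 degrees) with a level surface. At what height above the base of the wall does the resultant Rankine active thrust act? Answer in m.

K_a = 0.3844.
The pressure distribution is triangular, so the resultant acts at H/3 above the base = 2.8/3 = 0.9333 m.

0.933 m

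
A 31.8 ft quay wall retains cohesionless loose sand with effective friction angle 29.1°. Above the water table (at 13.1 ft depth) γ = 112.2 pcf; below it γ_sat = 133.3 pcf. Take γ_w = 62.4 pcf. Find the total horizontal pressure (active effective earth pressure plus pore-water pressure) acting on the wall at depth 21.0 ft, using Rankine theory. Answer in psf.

K_a = (1 − sin φ)/(1 + sin φ) = 0.3456.
γ' = 133.3 − 62.4 = 70.90 pcf.
Effective vertical stress at 21.0 ft: σ'_v = 112.2×13.1 + 70.90×7.90 = 2030 psf.
σ'_h = K_a σ'_v = 0.3456 × 2030 = 701.5 psf; u = γ_w × 7.90 = 493.0 psf.
Total σ_h = 701.5 + 493.0 = 1194 psf.

1190 psf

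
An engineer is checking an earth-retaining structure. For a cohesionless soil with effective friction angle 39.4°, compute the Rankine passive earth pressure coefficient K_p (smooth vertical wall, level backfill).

4.48

K_p = (1 + sin φ)/(1 − sin φ) = tan²(45° + 39.4°/2) = 4.475.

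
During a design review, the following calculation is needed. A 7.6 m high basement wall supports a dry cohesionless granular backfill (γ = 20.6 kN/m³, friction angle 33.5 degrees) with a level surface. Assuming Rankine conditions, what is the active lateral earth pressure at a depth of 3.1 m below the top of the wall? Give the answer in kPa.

K_a = (1 − sin φ)/(1 + sin φ) = 0.2887.
σ_h = K_a γ z = 0.2887 × 20.6 × 3.1 = 18.44 kPa.

18.4 kPa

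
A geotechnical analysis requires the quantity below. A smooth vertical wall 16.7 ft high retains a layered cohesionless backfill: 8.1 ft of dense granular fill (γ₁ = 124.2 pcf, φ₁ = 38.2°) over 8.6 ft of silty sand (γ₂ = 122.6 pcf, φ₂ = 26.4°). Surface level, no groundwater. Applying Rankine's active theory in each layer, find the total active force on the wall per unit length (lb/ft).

K_a1 = tan²(45°−38.2°/2) = 0.2358; K_a2 = tan²(45°−26.4°/2) = 0.3844.
Layer 1: σ at base = K_a1 γ₁ h₁ = 237.2 psf; P₁ = ½×237.2×8.1 = 960.7.
Layer 2: σ_v at top = γ₁h₁ = 1006; σ_h top = K_a2×1006 = 386.7; σ_h base = K_a2×(1006+122.6×8.6) = 792.1.
P₂ = ½(386.7+792.1)×8.6 = 5069. Total P_a = 960.7+5069 = 6030 lb/ft.

6030 lb/ft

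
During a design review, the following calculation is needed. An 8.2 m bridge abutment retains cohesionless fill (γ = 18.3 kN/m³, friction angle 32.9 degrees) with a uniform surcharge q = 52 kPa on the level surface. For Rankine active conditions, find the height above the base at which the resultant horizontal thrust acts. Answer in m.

K_a = 0.2960.
Triangular part P₁ = ½K_aγH² = 182.1 at H/3 = 2.733 m; rectangular part P₂ = K_a q H = 126.2 at H/2 = 4.100 m.
ȳ = (P₁·2.733 + P₂·4.100)/(P₁+P₂) = 3.293 m.

3.29 m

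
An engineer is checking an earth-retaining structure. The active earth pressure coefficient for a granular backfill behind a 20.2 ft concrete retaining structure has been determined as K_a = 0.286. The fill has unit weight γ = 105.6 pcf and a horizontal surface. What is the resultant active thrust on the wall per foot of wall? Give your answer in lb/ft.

P = ½ K_a γ H² = 0.5 × 0.286 × 105.6 × 20.2² = 6162 lb/ft.

6160 lb/ft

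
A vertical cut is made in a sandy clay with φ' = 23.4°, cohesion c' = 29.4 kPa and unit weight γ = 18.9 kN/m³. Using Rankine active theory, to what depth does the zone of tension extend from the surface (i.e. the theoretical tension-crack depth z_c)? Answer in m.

4.74 m

K_a = tan²(45° − 23.4°/2) = 0.4315; √K_a = 0.6569.
The active pressure is zero where K_a γ z = 2c√K_a, so z_c = 2c/(γ√K_a) = 2×29.4/(18.9×0.6569) = 4.736 m.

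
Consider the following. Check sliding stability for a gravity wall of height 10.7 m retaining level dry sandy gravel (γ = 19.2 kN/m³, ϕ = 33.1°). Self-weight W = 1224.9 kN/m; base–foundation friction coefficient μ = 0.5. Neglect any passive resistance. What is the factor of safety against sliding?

1.90

K_a = tan²(45° − 33.1°/2) = 0.2936.
P_a = ½K_aγH² = 0.5×0.2936×19.2×10.7² = 322.7 kN/m, acting at H/3 = 3.567 m above the base.
FS_sliding = μW / P_a = 0.5×1224.9 / 322.7 = 1.898.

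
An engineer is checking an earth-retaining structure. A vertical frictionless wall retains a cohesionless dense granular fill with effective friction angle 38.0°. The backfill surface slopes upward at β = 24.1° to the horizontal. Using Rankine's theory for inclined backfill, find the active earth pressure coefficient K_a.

K_a = cos β · (cos β − √(cos²β − cos²φ)) / (cos β + √(cos²β − cos²φ)).
cos β = 0.9128, cos φ = 0.7880, √(cos²β − cos²φ) = 0.4608.
K_a = 0.9128 × (0.9128 − 0.4608)/(0.9128 + 0.4608) = 0.3004.

0.300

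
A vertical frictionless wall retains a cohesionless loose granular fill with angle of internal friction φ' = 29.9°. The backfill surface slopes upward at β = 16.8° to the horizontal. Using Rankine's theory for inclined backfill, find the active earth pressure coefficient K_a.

0.387

K_a = cos β · (cos β − √(cos²β − cos²φ)) / (cos β + √(cos²β − cos²φ)).
cos β = 0.9573, cos φ = 0.8669, √(cos²β − cos²φ) = 0.4061.
K_a = 0.9573 × (0.9573 − 0.4061)/(0.9573 + 0.4061) = 0.3870.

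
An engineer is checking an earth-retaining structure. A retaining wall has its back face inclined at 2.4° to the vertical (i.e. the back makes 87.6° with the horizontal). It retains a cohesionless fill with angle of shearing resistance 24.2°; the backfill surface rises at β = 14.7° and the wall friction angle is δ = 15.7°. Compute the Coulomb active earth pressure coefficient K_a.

K_a = sin²(α+φ) / [sin²α · sin(α−δ) · (1 + √{sin(φ+δ)sin(φ−β) / (sin(α−δ)sin(α+β))})²].
With α = 87.6°, φ = 24.2°, δ = 15.7°, β = 14.7°: K_a = 0.5078.

0.508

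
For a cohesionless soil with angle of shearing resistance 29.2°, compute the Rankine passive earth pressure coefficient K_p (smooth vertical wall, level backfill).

K_p = (1 + sin φ)/(1 − sin φ) = tan²(45° + 29.2°/2) = 2.905.

2.91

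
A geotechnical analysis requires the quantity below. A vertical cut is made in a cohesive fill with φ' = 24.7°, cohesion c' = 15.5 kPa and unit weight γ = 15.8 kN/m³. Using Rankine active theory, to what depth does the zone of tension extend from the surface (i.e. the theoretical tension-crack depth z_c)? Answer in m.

K_a = tan²(45° − 24.7°/2) = 0.4106; √K_a = 0.6408.
The active pressure is zero where K_a γ z = 2c√K_a, so z_c = 2c/(γ√K_a) = 2×15.5/(15.8×0.6408) = 3.062 m.

3.06 m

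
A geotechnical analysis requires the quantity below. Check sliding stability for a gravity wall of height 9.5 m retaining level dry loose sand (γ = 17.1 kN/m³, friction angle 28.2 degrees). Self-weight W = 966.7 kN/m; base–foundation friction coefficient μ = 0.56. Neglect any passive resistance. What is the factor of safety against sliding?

K_a = tan²(45° − 28.2°/2) = 0.3582.
P_a = ½K_aγH² = 0.5×0.3582×17.1×9.5² = 276.4 kN/m, acting at H/3 = 3.167 m above the base.
FS_sliding = μW / P_a = 0.56×966.7 / 276.4 = 1.959.

1.96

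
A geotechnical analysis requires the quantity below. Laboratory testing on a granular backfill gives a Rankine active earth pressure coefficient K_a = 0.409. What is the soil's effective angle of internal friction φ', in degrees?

24.8°

K_a = tan²(45° − φ/2) ⇒ 45° − φ/2 = arctan(√0.409) = 32.60°.
φ = 2(45° − 32.60°) = 24.80°.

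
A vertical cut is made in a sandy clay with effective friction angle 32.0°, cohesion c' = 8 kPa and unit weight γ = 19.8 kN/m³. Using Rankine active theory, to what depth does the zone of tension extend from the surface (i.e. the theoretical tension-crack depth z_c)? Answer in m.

K_a = tan²(45° − 32.0°/2) = 0.3073; √K_a = 0.5543.
The active pressure is zero where K_a γ z = 2c√K_a, so z_c = 2c/(γ√K_a) = 2×8/(19.8×0.5543) = 1.458 m.

1.46 m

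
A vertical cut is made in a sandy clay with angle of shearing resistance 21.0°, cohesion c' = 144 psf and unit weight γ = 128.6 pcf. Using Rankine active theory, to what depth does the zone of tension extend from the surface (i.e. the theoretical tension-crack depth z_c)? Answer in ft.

K_a = tan²(45° − 21.0°/2) = 0.4724; √K_a = 0.6873.
The active pressure is zero where K_a γ z = 2c√K_a, so z_c = 2c/(γ√K_a) = 2×144/(128.6×0.6873) = 3.258 ft.

3.26 ft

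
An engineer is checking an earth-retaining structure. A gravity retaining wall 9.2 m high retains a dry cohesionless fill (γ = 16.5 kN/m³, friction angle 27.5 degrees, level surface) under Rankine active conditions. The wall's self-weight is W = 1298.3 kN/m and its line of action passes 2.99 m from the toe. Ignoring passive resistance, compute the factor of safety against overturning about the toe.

4.92

K_a = tan²(45° − 27.5°/2) = 0.3682.
P_a = ½K_aγH² = 0.5×0.3682×16.5×9.2² = 257.1 kN/m, acting at H/3 = 3.067 m above the base.
Overturning moment M_o = P_a × H/3 = 257.1 × 3.067 = 788.5.
Resisting moment M_r = W × 2.99 = 1298.3 × 2.99 = 3882.
FS_overturning = M_r/M_o = 3882/788.5 = 4.923.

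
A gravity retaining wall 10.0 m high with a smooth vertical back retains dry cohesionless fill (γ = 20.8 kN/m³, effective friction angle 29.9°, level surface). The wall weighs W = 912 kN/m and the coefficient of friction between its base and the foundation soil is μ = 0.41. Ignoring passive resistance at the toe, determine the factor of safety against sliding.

K_a = tan²(45° − 29.9°/2) = 0.3347.
P_a = ½K_aγH² = 0.5×0.3347×20.8×10.0² = 348.1 kN/m, acting at H/3 = 3.333 m above the base.
FS_sliding = μW / P_a = 0.41×912 / 348.1 = 1.074.

1.07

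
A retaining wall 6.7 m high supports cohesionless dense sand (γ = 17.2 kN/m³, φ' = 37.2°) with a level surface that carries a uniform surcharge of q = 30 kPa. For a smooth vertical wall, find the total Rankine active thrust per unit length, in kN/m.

K_a = tan²(45° − φ/2) = 0.2464.
Soil triangle: ½ K_a γ H² = 0.5×0.2464×17.2×6.7² = 95.13 kN/m.
Surcharge rectangle: K_a q H = 0.2464×30×6.7 = 49.53 kN/m.
Total = 95.13 + 49.53 = 144.7 kN/m.

145 kN/m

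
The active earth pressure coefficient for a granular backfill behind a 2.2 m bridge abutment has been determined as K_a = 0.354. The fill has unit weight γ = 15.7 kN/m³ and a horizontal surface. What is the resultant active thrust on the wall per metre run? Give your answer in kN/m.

P = ½ K_a γ H² = 0.5 × 0.354 × 15.7 × 2.2² = 13.45 kN/m.

13.4 kN/m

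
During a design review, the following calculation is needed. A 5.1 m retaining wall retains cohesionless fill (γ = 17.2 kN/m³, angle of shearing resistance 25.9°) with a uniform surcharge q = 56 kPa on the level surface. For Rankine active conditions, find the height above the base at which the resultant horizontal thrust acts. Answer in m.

K_a = 0.3920.
Triangular part P₁ = ½K_aγH² = 87.68 at H/3 = 1.700 m; rectangular part P₂ = K_a q H = 111.9 at H/2 = 2.550 m.
ȳ = (P₁·1.700 + P₂·2.550)/(P₁+P₂) = 2.177 m.

2.18 m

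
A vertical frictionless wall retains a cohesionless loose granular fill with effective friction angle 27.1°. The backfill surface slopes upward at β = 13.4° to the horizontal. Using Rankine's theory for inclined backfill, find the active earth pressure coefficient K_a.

0.414

K_a = cos β · (cos β − √(cos²β − cos²φ)) / (cos β + √(cos²β − cos²φ)).
cos β = 0.9728, cos φ = 0.8902, √(cos²β − cos²φ) = 0.3922.
K_a = 0.9728 × (0.9728 − 0.3922)/(0.9728 + 0.3922) = 0.4138.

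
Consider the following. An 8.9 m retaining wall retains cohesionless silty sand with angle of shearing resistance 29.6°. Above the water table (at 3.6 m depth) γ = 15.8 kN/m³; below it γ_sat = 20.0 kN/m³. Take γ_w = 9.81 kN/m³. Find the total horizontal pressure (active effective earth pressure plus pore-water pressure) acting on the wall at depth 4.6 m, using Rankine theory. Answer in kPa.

K_a = (1 − sin φ)/(1 + sin φ) = 0.3387.
γ' = 20.0 − 9.81 = 10.19 kN/m³.
Effective vertical stress at 4.6 m: σ'_v = 15.8×3.6 + 10.19×1.000 = 67.07 kPa.
σ'_h = K_a σ'_v = 0.3387 × 67.07 = 22.72 kPa; u = γ_w × 1.000 = 9.810 kPa.
Total σ_h = 22.72 + 9.810 = 32.53 kPa.

32.5 kPa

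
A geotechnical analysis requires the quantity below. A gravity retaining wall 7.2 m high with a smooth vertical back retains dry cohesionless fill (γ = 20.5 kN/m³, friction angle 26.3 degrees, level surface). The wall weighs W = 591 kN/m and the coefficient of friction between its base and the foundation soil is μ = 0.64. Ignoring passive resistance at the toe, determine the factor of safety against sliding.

1.84

K_a = tan²(45° − 26.3°/2) = 0.3859.
P_a = ½K_aγH² = 0.5×0.3859×20.5×7.2² = 205.1 kN/m, acting at H/3 = 2.400 m above the base.
FS_sliding = μW / P_a = 0.64×591 / 205.1 = 1.844.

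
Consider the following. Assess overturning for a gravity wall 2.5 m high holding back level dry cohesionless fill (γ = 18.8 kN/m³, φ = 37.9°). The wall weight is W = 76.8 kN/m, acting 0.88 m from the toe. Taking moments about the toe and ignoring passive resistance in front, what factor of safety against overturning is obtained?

5.78

K_a = tan²(45° − 37.9°/2) = 0.2389.
P_a = ½K_aγH² = 0.5×0.2389×18.8×2.5² = 14.04 kN/m, acting at H/3 = 0.8333 m above the base.
Overturning moment M_o = P_a × H/3 = 14.04 × 0.8333 = 11.70.
Resisting moment M_r = W × 0.88 = 76.8 × 0.88 = 67.58.
FS_overturning = M_r/M_o = 67.58/11.70 = 5.777.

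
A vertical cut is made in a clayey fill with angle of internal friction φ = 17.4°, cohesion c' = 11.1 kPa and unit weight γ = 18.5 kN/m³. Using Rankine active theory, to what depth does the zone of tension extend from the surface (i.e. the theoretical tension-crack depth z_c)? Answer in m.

K_a = tan²(45° − 17.4°/2) = 0.5396; √K_a = 0.7346.
The active pressure is zero where K_a γ z = 2c√K_a, so z_c = 2c/(γ√K_a) = 2×11.1/(18.5×0.7346) = 1.634 m.

1.63 m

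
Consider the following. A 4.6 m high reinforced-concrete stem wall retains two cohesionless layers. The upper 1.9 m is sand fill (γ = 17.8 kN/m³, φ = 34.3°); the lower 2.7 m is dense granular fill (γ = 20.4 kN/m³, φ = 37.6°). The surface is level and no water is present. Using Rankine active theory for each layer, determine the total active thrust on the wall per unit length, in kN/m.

K_a1 = tan²(45°−34.3°/2) = 0.2792; K_a2 = tan²(45°−37.6°/2) = 0.2421.
Layer 1: σ at base = K_a1 γ₁ h₁ = 9.441 kPa; P₁ = ½×9.441×1.9 = 8.969.
Layer 2: σ_v at top = γ₁h₁ = 33.82; σ_h top = K_a2×33.82 = 8.189; σ_h base = K_a2×(33.82+20.4×2.7) = 21.52.
P₂ = ½(8.189+21.52)×2.7 = 40.11. Total P_a = 8.969+40.11 = 49.08 kN/m.

49.1 kN/m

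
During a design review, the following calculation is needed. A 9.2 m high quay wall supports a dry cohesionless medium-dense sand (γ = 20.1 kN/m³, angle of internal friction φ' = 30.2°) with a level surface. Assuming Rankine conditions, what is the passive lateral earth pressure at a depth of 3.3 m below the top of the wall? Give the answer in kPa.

K_p = (1 + sin φ)/(1 − sin φ) = 3.024.
σ_h = K_p γ z = 3.024 × 20.1 × 3.3 = 200.6 kPa.

201 kPa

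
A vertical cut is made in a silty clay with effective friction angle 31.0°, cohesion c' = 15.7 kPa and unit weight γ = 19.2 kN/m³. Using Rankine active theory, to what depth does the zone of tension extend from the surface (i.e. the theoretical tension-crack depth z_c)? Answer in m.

2.89 m

K_a = tan²(45° − 31.0°/2) = 0.3201; √K_a = 0.5658.
The active pressure is zero where K_a γ z = 2c√K_a, so z_c = 2c/(γ√K_a) = 2×15.7/(19.2×0.5658) = 2.891 m.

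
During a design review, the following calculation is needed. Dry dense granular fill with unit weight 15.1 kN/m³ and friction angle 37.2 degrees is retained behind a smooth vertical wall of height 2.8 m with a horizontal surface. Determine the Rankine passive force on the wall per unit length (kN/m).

K_p = tan²(45° + φ/2) = 4.058.
P_p = ½ K_p γ H² = 0.5 × 4.058 × 15.1 × 2.8² = 240.2 kN/m.

240 kN/m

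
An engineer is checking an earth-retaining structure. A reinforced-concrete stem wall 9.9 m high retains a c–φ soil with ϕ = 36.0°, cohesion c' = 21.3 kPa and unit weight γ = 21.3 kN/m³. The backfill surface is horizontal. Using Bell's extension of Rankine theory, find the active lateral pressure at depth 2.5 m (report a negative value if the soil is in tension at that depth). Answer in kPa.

-7.88 kPa

K_a = (1 − sin φ)/(1 + sin φ) = 0.2596.
σ_a = K_a γ z − 2c√K_a = 0.2596×21.3×2.5 − 2×21.3×0.5095 = -7.881 kPa.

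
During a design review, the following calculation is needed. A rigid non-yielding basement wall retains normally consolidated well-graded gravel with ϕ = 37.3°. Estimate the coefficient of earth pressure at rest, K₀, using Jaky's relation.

K₀ = 1 − sin φ' = 1 − sin 37.3° = 0.3940.

0.394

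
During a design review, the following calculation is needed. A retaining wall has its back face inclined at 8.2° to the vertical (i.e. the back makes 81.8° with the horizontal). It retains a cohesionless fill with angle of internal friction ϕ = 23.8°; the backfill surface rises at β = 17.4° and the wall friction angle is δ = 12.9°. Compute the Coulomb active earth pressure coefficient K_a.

K_a = sin²(α+φ) / [sin²α · sin(α−δ) · (1 + √{sin(φ+δ)sin(φ−β) / (sin(α−δ)sin(α+β))})²].
With α = 81.8°, φ = 23.8°, δ = 12.9°, β = 17.4°: K_a = 0.6303.

0.630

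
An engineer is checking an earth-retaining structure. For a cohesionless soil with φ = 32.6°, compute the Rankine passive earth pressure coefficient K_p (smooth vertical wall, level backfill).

3.34

K_p = (1 + sin φ)/(1 − sin φ) = tan²(45° + 32.6°/2) = 3.336.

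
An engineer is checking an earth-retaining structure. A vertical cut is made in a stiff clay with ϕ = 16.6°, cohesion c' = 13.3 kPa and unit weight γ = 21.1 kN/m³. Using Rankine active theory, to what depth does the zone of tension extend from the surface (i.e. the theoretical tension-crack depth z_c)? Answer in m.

1.69 m

K_a = tan²(45° − 16.6°/2) = 0.5556; √K_a = 0.7454.
The active pressure is zero where K_a γ z = 2c√K_a, so z_c = 2c/(γ√K_a) = 2×13.3/(21.1×0.7454) = 1.691 m.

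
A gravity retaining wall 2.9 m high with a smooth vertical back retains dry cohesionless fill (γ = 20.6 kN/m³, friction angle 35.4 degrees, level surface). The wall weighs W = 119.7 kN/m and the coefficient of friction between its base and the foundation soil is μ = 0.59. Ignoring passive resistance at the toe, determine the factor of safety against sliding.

K_a = tan²(45° − 35.4°/2) = 0.2664.
P_a = ½K_aγH² = 0.5×0.2664×20.6×2.9² = 23.08 kN/m, acting at H/3 = 0.9667 m above the base.
FS_sliding = μW / P_a = 0.59×119.7 / 23.08 = 3.060.

3.06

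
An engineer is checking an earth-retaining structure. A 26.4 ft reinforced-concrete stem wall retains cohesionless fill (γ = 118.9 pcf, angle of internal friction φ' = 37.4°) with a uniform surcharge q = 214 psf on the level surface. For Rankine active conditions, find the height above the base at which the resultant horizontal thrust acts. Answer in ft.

9.33 ft

K_a = 0.2443.
Triangular part P₁ = ½K_aγH² = 10120 at H/3 = 8.800 ft; rectangular part P₂ = K_a q H = 1380 at H/2 = 13.20 ft.
ȳ = (P₁·8.800 + P₂·13.20)/(P₁+P₂) = 9.328 ft.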